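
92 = 92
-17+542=525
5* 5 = 25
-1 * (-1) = 1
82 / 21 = 3.90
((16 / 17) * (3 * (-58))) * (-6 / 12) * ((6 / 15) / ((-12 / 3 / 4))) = -2784 / 85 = -32.75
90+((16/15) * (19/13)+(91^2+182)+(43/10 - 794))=605659/78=7764.86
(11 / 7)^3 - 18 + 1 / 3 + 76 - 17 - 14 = 32119 / 1029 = 31.21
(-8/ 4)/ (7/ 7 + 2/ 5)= -10/ 7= -1.43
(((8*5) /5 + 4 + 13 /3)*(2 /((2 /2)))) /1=98 /3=32.67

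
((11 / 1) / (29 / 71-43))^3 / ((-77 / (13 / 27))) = 562994003 / 5226454388736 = 0.00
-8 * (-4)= 32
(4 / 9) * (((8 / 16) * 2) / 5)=0.09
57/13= 4.38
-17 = -17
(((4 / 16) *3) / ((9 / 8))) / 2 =1 / 3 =0.33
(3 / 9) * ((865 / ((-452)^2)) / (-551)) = -865 / 337714512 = -0.00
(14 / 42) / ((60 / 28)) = 7 / 45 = 0.16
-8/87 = -0.09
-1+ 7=6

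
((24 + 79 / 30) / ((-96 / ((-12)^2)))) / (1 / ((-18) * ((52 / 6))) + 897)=-31161 / 699655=-0.04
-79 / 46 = -1.72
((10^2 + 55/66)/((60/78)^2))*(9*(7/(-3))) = -3578.58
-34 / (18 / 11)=-187 / 9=-20.78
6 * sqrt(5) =13.42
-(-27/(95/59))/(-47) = -1593/4465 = -0.36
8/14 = 4/7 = 0.57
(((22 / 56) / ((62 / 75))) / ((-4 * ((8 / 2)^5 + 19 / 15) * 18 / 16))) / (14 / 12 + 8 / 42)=-1375 / 18116462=-0.00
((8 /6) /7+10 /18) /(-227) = -0.00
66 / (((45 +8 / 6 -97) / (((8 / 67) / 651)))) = -66 / 276241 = -0.00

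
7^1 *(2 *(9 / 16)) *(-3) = -189 / 8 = -23.62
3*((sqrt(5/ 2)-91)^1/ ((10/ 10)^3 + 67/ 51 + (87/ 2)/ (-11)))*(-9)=-393822/ 263 + 15147*sqrt(10)/ 1841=-1471.40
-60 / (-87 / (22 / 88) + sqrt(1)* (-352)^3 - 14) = 2 / 1453819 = 0.00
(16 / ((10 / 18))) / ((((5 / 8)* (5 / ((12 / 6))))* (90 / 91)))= 11648 / 625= 18.64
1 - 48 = -47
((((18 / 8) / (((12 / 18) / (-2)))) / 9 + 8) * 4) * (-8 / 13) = -232 / 13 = -17.85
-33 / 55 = -0.60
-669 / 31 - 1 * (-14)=-235 / 31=-7.58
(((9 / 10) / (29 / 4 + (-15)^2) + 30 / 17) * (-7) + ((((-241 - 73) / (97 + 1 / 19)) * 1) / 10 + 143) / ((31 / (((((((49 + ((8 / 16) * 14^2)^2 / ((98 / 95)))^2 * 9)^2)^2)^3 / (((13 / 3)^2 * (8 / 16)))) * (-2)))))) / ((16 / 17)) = -10769790417910472130364905134646893715555424780886592198906089091919689222951534032121905854172834612902943319442969077 / 179496103280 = -60000134939477958177794410000000000000000000000000000000000000000000000000000000000000000000000000000000000.00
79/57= 1.39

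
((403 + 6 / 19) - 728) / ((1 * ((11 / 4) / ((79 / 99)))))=-1949404 / 20691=-94.22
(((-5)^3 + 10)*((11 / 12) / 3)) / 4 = -1265 / 144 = -8.78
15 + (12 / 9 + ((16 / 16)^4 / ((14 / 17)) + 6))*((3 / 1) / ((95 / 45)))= 7221 / 266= 27.15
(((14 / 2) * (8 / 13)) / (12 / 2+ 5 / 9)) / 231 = 24 / 8437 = 0.00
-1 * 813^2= -660969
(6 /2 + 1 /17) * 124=6448 /17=379.29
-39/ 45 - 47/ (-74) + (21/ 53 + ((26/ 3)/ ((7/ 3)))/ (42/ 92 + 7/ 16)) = 585199207/ 135485490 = 4.32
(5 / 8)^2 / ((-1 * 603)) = -25 / 38592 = -0.00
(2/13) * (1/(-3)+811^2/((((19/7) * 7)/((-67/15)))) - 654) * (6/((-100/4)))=5733.28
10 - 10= 0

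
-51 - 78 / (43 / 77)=-8199 / 43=-190.67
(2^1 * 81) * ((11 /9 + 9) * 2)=3312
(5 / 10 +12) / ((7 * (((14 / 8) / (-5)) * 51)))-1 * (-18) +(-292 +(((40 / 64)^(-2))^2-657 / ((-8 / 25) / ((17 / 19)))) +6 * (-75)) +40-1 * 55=262204359283 / 237405000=1104.46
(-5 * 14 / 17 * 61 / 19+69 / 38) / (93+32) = -7367 / 80750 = -0.09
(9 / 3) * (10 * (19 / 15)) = 38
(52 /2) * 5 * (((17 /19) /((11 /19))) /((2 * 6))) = 16.74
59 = 59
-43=-43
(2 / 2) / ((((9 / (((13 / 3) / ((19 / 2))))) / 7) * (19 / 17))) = 3094 / 9747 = 0.32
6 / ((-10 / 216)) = -648 / 5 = -129.60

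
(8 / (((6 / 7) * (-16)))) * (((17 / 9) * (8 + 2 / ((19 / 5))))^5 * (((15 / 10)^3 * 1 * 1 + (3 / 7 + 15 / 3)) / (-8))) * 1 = 13777893348183 / 19808792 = 695544.35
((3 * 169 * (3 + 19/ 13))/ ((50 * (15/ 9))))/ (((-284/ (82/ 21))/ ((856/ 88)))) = -3.63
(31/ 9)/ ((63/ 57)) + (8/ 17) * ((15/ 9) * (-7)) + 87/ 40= -25549/ 128520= -0.20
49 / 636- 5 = -3131 / 636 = -4.92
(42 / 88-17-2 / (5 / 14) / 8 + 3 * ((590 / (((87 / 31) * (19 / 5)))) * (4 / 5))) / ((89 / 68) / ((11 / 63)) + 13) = 238126837 / 42236905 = 5.64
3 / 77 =0.04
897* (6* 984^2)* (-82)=-427314610944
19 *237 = 4503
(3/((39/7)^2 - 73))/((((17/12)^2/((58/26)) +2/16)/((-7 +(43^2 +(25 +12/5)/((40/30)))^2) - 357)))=-243860.45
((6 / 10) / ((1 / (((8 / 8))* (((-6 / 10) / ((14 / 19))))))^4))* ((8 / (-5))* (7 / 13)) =-31668003 / 139343750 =-0.23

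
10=10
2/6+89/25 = 292/75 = 3.89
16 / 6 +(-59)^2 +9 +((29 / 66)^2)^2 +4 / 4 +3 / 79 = 3493.74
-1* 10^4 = -10000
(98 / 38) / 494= 49 / 9386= 0.01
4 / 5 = 0.80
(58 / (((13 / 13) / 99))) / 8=2871 / 4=717.75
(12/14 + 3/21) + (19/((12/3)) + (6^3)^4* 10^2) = 870712934423/4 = 217678233605.75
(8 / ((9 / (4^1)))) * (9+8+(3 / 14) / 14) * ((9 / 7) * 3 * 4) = 320160 / 343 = 933.41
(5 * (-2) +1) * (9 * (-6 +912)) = -73386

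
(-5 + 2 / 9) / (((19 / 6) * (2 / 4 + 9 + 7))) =-172 / 1881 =-0.09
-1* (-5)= 5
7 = 7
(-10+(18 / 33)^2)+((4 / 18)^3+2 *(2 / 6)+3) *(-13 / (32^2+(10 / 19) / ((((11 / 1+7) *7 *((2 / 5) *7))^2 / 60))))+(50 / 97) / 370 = -288315288989168929 / 29577548684872287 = -9.75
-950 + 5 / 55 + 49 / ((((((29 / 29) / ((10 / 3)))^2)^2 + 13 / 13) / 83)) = 342033631 / 110891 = 3084.41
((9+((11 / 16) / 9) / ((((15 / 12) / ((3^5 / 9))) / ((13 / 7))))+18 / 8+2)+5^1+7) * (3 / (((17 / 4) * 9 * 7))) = 3964 / 12495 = 0.32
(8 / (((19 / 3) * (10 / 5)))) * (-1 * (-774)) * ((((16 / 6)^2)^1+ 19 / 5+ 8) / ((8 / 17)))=1866243 / 95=19644.66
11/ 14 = 0.79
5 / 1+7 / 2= 17 / 2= 8.50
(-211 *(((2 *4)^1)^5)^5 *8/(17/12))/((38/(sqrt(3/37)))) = -382625021908030133794504704 *sqrt(111)/11951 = -337311082587289691121458.60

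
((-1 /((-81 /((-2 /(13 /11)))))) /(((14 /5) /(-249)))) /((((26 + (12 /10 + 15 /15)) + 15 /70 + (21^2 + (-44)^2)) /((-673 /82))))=-15361225 /2423142189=-0.01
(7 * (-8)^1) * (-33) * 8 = 14784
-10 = -10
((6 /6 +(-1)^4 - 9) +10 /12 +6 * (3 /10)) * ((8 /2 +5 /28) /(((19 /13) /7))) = -66417 /760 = -87.39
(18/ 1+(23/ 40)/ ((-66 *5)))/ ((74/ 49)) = 314629/ 26400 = 11.92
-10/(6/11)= -55/3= -18.33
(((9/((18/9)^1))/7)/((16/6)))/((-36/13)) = -39/448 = -0.09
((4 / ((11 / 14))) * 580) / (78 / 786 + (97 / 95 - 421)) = -404213600 / 57479433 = -7.03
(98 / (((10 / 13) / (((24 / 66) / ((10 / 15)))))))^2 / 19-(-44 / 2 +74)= 11618984 / 57475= 202.16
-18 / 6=-3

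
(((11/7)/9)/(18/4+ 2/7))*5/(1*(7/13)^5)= 40842230/10134621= 4.03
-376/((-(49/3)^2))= 1.41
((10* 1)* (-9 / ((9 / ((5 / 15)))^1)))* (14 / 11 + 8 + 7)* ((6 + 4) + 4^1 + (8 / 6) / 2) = -7160 / 9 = -795.56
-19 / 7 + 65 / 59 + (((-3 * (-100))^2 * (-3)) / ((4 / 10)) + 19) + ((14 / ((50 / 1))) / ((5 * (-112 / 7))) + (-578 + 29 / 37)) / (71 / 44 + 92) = -21242720010407137 / 31471219500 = -674988.78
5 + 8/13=73/13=5.62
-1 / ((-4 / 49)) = 12.25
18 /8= 9 /4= 2.25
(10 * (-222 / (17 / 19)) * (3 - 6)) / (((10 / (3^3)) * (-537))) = -113886 / 3043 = -37.43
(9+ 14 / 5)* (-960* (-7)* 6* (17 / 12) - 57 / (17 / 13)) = 57247641 / 85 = 673501.66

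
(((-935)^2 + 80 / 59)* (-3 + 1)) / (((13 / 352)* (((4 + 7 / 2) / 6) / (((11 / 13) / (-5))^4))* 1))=-425313623147776 / 13691429375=-31064.22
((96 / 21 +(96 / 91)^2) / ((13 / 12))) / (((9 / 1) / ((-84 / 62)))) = -376576 / 476749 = -0.79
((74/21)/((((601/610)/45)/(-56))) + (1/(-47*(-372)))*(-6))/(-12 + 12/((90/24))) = 78922779005/77057816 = 1024.20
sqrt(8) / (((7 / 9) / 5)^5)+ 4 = 4+ 369056250 * sqrt(2) / 16807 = 31057.99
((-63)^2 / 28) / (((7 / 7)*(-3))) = -189 / 4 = -47.25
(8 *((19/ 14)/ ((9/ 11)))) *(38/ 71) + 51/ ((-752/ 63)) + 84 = 292068251/ 3363696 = 86.83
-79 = -79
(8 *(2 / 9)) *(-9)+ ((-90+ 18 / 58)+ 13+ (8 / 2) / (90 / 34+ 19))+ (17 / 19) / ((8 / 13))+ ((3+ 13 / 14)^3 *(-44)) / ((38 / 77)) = -5496.90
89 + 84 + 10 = 183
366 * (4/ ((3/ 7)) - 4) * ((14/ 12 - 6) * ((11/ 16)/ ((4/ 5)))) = -97295/ 12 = -8107.92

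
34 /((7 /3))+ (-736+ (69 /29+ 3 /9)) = -437698 /609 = -718.72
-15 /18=-5 /6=-0.83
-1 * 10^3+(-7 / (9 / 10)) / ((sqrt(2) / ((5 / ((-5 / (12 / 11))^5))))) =-1000+193536 * sqrt(2) / 20131375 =-999.99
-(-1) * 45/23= 45/23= 1.96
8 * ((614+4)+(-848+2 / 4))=-1836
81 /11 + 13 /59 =4922 /649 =7.58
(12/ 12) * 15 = 15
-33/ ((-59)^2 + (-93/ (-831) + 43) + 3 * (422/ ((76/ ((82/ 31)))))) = -163153/ 17641164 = -0.01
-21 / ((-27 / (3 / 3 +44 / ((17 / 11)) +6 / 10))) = 1988 / 85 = 23.39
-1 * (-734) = 734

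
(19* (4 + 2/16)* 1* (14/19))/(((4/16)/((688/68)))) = 39732/17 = 2337.18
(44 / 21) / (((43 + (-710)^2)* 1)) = 44 / 10587003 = 0.00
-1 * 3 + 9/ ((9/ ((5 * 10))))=47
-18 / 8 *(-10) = 45 / 2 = 22.50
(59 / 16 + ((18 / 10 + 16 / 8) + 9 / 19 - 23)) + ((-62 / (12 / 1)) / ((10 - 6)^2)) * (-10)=-13463 / 1140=-11.81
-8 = -8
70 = 70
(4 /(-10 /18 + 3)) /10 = 9 /55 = 0.16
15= 15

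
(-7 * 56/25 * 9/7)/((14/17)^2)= -5202/175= -29.73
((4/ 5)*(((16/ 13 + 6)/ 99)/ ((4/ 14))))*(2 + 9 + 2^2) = 1316/ 429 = 3.07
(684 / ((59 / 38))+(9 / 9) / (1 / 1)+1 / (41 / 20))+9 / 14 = 14991565 / 33866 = 442.67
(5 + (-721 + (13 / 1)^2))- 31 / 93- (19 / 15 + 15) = -2818 / 5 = -563.60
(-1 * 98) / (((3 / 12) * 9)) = -392 / 9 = -43.56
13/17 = 0.76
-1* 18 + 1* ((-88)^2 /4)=1918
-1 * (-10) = 10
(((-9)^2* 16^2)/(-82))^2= 107495424/1681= 63947.31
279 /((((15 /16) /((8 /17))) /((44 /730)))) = 261888 /31025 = 8.44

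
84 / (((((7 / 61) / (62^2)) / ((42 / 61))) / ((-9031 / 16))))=-1093527666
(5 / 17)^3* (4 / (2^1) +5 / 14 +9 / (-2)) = -1875 / 34391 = -0.05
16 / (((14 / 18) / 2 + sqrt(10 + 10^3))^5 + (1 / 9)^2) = -22669574122715383296 / 749957652619276534901663755 + 11672600974991852544 *sqrt(1010) / 749957652619276534901663755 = 0.00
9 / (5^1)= 9 / 5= 1.80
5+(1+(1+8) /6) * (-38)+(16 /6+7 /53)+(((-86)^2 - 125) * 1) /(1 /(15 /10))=3440537 /318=10819.30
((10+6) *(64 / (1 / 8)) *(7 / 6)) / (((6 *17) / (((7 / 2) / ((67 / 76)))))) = 3813376 / 10251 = 372.00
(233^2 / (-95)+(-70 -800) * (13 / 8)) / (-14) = 141.80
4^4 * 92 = 23552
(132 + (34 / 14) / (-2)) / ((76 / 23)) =39.58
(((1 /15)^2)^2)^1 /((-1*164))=-1 /8302500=-0.00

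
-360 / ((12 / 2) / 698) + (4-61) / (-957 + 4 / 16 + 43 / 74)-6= -1975801694 / 47171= -41885.94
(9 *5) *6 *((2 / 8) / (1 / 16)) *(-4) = -4320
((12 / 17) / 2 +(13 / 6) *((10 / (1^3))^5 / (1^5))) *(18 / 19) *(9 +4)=861901404 / 323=2668425.40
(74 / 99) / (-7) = -0.11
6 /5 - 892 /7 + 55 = -2493 /35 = -71.23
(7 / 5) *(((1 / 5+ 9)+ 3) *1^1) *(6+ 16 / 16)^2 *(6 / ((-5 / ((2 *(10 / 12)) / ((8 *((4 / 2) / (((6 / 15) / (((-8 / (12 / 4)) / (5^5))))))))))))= 1569225 / 32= 49038.28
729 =729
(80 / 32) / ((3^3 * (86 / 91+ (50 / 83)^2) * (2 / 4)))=0.14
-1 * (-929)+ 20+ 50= 999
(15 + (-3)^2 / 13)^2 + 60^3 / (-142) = -1274.88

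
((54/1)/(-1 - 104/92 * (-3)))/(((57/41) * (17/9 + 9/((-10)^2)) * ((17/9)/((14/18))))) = 21387240/6327893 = 3.38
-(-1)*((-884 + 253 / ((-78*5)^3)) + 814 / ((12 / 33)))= 80347585247 / 59319000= 1354.50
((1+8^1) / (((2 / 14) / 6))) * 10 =3780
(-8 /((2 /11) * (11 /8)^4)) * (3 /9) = -4.10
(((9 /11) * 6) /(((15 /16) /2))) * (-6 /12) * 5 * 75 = -21600 /11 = -1963.64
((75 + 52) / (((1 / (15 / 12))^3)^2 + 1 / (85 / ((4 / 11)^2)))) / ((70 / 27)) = 185.76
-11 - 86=-97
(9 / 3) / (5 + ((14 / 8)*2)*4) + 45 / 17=906 / 323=2.80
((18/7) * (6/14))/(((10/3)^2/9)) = 2187/2450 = 0.89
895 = 895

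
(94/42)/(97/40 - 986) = -1880/826203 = -0.00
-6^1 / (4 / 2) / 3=-1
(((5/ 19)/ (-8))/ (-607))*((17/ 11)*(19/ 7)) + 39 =14582653/ 373912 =39.00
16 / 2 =8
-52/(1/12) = -624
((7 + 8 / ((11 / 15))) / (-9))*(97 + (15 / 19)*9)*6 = -779332 / 627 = -1242.95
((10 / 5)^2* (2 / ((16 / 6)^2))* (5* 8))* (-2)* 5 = -450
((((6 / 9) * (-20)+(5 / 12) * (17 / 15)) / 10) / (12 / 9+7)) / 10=-463 / 30000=-0.02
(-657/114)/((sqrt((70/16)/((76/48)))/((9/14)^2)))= -5913 *sqrt(3990)/260680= -1.43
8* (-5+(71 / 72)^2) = -20879 / 648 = -32.22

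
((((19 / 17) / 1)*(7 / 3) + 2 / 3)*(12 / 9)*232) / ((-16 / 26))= -251836 / 153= -1645.99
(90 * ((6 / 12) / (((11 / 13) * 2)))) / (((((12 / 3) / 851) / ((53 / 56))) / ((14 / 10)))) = 5277051 / 704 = 7495.81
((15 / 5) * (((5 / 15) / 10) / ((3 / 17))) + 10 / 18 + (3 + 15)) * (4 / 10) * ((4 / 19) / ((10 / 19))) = 3442 / 1125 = 3.06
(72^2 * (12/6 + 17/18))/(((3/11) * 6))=9328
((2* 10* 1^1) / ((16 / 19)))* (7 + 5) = 285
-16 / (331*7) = -16 / 2317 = -0.01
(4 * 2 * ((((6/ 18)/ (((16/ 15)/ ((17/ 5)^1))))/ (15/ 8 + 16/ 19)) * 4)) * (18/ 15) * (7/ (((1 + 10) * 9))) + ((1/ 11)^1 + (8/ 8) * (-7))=-56924/ 9735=-5.85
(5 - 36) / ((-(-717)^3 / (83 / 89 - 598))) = 549103 / 10935187119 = 0.00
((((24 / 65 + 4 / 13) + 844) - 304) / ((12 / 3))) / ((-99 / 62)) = -544732 / 6435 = -84.65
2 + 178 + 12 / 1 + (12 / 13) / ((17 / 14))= 42600 / 221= 192.76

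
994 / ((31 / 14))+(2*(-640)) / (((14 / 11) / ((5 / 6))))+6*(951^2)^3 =2889451043784721989742 / 651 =4438480866028758816.81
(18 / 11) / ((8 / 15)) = 135 / 44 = 3.07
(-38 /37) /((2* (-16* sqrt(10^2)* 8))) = 0.00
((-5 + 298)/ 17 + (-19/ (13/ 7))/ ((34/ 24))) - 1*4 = 1329/ 221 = 6.01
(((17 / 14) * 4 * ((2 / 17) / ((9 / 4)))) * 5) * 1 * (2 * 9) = 160 / 7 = 22.86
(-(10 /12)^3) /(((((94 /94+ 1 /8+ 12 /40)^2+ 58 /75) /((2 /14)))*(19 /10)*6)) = -125000 /48331269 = -0.00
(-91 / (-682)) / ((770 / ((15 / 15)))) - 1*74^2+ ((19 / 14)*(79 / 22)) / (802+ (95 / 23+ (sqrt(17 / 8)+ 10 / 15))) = -5475.99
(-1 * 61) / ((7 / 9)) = -549 / 7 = -78.43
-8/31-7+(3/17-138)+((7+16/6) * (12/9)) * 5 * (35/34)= -78.74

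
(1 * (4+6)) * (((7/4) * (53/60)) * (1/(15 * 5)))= 0.21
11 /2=5.50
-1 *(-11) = 11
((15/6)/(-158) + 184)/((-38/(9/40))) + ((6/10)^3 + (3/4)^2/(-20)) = -1353159/1501000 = -0.90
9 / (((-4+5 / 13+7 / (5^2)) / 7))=-20475 / 1084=-18.89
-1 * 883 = -883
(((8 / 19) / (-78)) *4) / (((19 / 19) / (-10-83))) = 496 / 247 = 2.01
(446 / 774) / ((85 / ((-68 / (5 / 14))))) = -12488 / 9675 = -1.29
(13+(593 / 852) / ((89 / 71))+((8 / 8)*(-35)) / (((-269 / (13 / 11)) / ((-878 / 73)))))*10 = 13502390095 / 115347738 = 117.06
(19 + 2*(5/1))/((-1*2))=-29/2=-14.50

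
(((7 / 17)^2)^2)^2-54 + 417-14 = 2434545111710 / 6975757441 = 349.00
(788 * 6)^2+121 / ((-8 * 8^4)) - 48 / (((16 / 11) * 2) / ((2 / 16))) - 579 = 732476307335 / 32768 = 22353402.93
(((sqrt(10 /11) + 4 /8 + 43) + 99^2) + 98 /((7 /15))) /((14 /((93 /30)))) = 31 *sqrt(110) /1540 + 623379 /280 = 2226.56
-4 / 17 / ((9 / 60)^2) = -10.46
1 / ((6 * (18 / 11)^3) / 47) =62557 / 34992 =1.79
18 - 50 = -32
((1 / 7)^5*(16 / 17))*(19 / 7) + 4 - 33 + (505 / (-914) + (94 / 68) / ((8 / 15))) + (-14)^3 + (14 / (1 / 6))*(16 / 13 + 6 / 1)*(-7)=-1335112590568307 / 190115136848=-7022.65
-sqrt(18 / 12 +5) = -sqrt(26) / 2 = -2.55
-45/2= -22.50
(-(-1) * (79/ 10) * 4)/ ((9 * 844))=79/ 18990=0.00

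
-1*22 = -22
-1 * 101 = -101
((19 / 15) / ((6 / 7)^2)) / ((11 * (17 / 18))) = 931 / 5610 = 0.17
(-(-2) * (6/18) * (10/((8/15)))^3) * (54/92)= 3796875/1472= 2579.40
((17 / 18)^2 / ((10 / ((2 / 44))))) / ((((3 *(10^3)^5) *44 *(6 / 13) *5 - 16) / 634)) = 1190969 / 141134399999999992586880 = 0.00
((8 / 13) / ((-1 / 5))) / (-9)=40 / 117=0.34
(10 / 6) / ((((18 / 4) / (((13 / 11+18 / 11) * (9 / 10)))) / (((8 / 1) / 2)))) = 124 / 33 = 3.76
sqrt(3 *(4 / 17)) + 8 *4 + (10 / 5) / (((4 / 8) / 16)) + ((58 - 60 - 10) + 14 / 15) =2 *sqrt(51) / 17 + 1274 / 15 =85.77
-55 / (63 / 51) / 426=-935 / 8946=-0.10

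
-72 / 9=-8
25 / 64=0.39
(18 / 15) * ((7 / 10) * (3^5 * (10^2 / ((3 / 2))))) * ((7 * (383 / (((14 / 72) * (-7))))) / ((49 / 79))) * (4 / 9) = -941113728 / 49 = -19206402.61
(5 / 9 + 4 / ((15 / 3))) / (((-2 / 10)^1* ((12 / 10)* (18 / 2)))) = -305 / 486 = -0.63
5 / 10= 0.50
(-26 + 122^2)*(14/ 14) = 14858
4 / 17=0.24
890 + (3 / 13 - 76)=10585 / 13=814.23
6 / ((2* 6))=0.50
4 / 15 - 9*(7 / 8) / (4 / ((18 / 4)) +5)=-6809 / 6360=-1.07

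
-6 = -6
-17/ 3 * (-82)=1394/ 3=464.67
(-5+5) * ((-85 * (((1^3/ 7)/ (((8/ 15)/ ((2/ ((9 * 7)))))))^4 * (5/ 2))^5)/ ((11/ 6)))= 0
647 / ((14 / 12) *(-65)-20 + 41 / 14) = -13587 / 1951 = -6.96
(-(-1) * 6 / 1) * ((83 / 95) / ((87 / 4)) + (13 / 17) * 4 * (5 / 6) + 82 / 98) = 47173222 / 2294915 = 20.56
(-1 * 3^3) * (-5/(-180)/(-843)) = 1/1124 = 0.00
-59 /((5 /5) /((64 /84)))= -944 /21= -44.95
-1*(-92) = 92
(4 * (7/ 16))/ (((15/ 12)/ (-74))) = -518/ 5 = -103.60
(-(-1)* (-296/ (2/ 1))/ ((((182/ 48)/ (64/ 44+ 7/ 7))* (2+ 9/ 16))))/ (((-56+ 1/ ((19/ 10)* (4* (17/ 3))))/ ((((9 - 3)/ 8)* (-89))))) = -66166854912/ 1484083601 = -44.58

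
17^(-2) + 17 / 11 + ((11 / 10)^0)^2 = 2.55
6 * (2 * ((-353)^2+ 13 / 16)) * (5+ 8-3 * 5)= -5981271 / 2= -2990635.50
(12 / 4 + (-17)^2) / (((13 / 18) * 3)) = 1752 / 13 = 134.77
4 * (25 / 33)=100 / 33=3.03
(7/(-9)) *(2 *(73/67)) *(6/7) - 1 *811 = -163303/201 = -812.45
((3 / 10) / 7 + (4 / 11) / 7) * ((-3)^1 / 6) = -0.05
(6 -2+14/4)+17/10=46/5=9.20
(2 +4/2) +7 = 11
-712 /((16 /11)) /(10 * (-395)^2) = -979 /3120500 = -0.00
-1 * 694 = -694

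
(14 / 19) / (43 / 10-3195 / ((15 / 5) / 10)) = -140 / 2022683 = -0.00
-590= -590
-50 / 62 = -25 / 31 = -0.81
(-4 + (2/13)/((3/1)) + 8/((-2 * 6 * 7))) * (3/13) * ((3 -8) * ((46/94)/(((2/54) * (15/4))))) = 914112/55601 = 16.44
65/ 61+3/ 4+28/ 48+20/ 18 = 1927/ 549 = 3.51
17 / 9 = 1.89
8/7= 1.14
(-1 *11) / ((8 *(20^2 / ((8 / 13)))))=-11 / 5200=-0.00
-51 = -51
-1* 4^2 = -16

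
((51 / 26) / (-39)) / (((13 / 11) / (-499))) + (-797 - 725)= -6594355 / 4394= -1500.76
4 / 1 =4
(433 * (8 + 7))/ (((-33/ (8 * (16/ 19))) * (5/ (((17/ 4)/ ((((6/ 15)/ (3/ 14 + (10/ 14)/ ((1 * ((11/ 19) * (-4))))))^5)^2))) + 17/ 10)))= -7742064860806948902500000000/ 13153572487749438984875106359097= -0.00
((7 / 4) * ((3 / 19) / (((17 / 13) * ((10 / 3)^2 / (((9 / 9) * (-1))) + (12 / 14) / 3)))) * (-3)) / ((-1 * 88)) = -51597 / 77540672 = -0.00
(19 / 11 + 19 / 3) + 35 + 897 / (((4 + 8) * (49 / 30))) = 287263 / 3234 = 88.83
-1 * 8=-8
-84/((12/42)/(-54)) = 15876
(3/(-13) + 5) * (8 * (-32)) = -15872/13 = -1220.92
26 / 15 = 1.73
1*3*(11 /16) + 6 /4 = 57 /16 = 3.56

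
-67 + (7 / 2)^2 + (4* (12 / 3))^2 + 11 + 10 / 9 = 7681 / 36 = 213.36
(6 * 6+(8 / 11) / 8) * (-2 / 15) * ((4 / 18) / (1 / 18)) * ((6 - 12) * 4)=25408 / 55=461.96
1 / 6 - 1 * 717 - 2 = -718.83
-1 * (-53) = 53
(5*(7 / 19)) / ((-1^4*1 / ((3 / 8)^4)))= -2835 / 77824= -0.04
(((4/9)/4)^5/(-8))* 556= -139/118098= -0.00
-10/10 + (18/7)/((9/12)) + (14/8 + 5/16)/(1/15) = 3737/112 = 33.37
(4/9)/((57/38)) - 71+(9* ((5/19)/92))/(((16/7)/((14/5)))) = -26683549/377568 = -70.67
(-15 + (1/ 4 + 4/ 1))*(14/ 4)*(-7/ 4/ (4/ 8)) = 2107/ 16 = 131.69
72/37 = 1.95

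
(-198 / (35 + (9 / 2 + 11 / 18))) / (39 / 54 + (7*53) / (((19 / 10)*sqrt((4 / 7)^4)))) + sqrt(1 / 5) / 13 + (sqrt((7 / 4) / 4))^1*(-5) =-5*sqrt(7) / 4- 128304 / 15561817 + sqrt(5) / 65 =-3.28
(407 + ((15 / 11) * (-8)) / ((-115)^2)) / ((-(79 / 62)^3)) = -2822194616248 / 14344969705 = -196.74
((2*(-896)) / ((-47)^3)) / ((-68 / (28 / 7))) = -1792 / 1764991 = -0.00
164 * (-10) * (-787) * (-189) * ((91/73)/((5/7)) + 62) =-1135143508968/73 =-15549911081.75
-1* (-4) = 4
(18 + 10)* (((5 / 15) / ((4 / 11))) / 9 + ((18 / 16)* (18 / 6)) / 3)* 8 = 274.81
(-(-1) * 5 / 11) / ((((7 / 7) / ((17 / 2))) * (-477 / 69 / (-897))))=584545 / 1166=501.33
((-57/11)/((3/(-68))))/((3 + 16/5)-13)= -190/11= -17.27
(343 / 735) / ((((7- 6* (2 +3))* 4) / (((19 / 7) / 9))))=-19 / 12420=-0.00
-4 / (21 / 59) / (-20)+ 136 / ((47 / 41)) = 119.20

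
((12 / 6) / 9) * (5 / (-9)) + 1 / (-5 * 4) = -281 / 1620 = -0.17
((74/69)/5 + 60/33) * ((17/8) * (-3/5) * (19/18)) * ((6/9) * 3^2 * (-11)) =1245811/6900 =180.55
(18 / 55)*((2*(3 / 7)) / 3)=36 / 385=0.09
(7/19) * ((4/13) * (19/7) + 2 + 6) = 804/247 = 3.26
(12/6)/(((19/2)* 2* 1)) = 2/19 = 0.11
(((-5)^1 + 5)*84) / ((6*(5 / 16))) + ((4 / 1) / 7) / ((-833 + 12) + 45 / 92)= -368 / 528409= -0.00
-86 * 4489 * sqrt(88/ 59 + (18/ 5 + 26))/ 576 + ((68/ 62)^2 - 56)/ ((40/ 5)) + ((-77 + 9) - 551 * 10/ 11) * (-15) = 180273325/ 21142 - 193027 * sqrt(676435)/ 42480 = 4789.58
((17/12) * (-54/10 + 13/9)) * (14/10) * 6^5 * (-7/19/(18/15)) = 1779288/95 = 18729.35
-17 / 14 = -1.21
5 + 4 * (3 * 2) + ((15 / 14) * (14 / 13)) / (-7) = 2624 / 91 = 28.84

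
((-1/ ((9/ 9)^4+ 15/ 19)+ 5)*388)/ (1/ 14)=410116/ 17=24124.47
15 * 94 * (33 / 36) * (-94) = -121495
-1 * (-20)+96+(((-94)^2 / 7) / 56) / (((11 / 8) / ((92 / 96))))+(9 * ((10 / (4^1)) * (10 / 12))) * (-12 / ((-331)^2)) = 46666889861 / 354320274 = 131.71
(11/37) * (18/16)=99/296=0.33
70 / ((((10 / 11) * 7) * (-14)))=-11 / 14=-0.79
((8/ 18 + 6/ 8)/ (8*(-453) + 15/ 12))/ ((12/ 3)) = -1/ 12132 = -0.00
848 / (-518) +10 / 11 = -0.73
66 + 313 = 379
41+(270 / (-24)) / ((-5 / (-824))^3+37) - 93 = -1082726368996 / 20700620413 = -52.30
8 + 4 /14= 58 /7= 8.29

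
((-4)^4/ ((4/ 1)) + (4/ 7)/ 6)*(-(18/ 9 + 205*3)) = -830482/ 21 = -39546.76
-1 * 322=-322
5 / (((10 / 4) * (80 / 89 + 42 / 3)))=89 / 663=0.13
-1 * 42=-42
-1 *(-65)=65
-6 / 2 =-3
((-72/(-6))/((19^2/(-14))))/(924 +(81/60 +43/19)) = -3360/6697367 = -0.00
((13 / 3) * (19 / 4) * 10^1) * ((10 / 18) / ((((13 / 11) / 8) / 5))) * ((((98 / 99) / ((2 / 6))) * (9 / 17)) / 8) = 116375 / 153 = 760.62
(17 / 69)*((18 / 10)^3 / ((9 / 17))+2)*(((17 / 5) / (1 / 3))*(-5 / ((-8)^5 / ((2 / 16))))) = 470203 / 753664000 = 0.00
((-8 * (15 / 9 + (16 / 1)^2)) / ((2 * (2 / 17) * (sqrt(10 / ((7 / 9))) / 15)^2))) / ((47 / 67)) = -30815645 / 141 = -218550.67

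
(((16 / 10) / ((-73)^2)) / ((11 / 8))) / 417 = 64 / 122220615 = 0.00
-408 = -408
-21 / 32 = -0.66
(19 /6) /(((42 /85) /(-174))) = -46835 /42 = -1115.12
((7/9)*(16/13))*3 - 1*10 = -278/39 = -7.13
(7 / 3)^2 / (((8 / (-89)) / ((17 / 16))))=-74137 / 1152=-64.36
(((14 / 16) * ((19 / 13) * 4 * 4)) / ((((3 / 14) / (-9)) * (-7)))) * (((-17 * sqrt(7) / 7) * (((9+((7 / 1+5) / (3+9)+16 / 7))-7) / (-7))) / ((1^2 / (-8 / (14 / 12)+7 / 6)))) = -3389.56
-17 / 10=-1.70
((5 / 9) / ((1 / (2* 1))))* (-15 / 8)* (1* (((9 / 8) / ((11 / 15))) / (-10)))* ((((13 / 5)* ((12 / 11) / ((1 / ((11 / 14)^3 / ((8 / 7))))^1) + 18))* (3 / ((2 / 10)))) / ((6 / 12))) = 127018125 / 275968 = 460.26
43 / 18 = 2.39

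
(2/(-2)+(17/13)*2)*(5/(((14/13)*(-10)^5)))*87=-261/40000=-0.01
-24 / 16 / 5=-3 / 10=-0.30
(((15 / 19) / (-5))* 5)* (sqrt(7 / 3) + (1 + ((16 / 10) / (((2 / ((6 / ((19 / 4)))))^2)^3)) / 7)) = -5* sqrt(21) / 19 - 5011481121 / 6257102173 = -2.01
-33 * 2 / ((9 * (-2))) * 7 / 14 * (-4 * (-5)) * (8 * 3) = 880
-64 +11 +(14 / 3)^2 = -281 / 9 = -31.22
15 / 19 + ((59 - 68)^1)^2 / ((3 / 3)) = 1554 / 19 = 81.79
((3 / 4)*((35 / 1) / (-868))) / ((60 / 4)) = -1 / 496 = -0.00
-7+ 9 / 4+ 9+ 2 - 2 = 17 / 4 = 4.25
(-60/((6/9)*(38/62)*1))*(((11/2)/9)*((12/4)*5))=-25575/19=-1346.05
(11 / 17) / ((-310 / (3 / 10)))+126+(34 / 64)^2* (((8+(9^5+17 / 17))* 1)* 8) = 112540124847 / 843200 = 133467.89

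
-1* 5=-5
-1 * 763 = -763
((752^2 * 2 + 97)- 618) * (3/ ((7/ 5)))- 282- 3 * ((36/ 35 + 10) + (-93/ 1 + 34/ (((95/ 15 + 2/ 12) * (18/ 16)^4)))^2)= 2398000.24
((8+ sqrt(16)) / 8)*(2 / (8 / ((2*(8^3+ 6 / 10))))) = 7689 / 20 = 384.45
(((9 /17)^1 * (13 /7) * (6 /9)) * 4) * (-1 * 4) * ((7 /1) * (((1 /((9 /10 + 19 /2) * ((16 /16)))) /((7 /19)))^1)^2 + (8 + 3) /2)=-62.68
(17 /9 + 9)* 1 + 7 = 161 /9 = 17.89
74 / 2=37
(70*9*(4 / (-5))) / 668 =-126 / 167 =-0.75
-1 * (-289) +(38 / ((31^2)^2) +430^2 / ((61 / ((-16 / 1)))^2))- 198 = 44027026933129 / 3436421641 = 12811.88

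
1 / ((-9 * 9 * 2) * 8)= -1 / 1296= -0.00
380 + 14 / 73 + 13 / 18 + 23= 530743 / 1314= 403.91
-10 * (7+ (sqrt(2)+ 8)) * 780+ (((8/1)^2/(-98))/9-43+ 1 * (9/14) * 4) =-51614861/441-7800 * sqrt(2) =-128071.37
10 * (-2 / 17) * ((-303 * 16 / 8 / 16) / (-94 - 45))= -1515 / 4726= -0.32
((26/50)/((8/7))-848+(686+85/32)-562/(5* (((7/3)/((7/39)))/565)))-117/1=-53674043/10400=-5160.97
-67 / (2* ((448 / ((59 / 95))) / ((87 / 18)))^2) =-196143907 / 130417459200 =-0.00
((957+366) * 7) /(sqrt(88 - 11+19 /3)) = 9261 * sqrt(30) /50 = 1014.49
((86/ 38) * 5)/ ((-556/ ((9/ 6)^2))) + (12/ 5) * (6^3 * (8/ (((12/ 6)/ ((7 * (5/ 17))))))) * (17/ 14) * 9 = 1971494001/ 42256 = 46655.95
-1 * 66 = -66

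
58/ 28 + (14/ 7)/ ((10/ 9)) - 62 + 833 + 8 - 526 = 17981/ 70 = 256.87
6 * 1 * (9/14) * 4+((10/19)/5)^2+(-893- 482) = -3435609/2527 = -1359.56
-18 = -18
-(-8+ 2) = 6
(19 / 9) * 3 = 19 / 3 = 6.33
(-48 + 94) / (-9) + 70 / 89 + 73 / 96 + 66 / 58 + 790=585425623 / 743328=787.57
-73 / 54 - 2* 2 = -289 / 54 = -5.35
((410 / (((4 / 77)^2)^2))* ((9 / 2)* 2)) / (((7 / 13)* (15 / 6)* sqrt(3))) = 8029958937* sqrt(3) / 64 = 217317138.46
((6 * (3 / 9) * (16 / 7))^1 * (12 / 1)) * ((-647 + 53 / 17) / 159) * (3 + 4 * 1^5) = -1401088 / 901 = -1555.04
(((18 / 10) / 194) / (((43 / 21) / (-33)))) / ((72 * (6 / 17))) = -0.01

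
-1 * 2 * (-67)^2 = -8978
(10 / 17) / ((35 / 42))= 12 / 17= 0.71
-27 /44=-0.61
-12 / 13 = -0.92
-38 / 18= -19 / 9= -2.11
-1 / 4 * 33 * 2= -33 / 2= -16.50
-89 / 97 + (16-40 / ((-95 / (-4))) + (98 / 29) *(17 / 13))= 12379699 / 694811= 17.82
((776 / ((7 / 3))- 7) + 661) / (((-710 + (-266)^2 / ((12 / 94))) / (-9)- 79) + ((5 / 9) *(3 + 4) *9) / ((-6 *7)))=-372924 / 23279081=-0.02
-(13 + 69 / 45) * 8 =-1744 / 15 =-116.27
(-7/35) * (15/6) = -1/2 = -0.50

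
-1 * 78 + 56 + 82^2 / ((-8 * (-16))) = 977 / 32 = 30.53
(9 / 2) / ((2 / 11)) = 99 / 4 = 24.75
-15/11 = -1.36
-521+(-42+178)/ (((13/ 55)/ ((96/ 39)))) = 151311/ 169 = 895.33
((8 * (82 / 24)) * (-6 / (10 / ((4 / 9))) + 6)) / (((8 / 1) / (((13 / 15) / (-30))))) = -22919 / 40500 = -0.57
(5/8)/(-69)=-5/552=-0.01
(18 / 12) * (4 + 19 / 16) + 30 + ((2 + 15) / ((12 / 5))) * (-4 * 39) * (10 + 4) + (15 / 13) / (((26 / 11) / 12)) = -83425759 / 5408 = -15426.36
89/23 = 3.87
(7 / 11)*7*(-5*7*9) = -15435 / 11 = -1403.18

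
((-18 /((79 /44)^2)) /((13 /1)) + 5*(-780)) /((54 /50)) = -3611.51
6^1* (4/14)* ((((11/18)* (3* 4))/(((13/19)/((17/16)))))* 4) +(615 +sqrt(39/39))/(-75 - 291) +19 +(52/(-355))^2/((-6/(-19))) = 66789405171/699564775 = 95.47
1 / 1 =1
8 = 8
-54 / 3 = -18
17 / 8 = 2.12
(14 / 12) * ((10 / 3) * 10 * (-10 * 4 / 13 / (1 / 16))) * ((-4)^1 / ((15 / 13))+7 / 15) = 224000 / 39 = 5743.59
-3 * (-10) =30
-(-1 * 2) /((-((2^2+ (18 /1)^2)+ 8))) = -1 /168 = -0.01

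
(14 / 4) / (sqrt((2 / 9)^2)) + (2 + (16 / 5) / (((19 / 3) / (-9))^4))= 80276179 / 2606420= 30.80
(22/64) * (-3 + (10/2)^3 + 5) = 43.66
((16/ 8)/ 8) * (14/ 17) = 7/ 34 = 0.21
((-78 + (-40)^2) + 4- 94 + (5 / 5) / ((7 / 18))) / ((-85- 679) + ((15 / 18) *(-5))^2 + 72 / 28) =-361512 / 187505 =-1.93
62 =62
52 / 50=26 / 25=1.04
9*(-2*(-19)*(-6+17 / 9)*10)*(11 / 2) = -77330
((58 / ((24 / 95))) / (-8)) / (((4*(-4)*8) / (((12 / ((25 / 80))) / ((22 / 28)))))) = 3857 / 352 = 10.96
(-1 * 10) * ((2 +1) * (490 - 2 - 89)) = -11970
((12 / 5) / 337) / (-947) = -12 / 1595695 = -0.00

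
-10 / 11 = -0.91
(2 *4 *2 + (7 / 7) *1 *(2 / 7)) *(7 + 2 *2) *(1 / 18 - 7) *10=-261250 / 21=-12440.48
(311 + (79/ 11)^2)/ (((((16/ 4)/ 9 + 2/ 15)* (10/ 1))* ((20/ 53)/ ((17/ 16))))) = 11117439/ 62920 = 176.69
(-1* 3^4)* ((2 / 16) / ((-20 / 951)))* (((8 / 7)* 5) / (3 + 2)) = 77031 / 140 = 550.22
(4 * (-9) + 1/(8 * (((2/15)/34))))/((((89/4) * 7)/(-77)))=363/178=2.04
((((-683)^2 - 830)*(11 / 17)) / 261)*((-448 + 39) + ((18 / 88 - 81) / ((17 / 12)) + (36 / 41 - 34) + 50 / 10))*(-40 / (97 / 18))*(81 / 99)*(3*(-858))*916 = -272269904764225380480 / 33331237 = -8168610866864.18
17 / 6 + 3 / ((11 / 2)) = 223 / 66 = 3.38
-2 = -2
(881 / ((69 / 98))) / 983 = 86338 / 67827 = 1.27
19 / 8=2.38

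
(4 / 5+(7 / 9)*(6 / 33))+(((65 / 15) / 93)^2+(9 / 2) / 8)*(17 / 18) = 1818325247 / 1233001440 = 1.47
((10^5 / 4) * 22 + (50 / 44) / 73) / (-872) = -883300025 / 1400432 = -630.73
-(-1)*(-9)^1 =-9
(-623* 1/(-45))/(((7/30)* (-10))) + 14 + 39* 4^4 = 149881/15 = 9992.07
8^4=4096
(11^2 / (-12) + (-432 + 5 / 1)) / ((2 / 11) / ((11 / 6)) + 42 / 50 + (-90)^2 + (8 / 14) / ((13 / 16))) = -1443817375 / 26762155572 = -0.05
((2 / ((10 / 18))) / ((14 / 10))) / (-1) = -2.57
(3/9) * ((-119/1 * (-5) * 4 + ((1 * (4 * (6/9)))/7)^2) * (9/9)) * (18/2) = 1049644/147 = 7140.44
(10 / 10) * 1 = 1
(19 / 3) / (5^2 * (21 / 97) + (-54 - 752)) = -1843 / 232971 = -0.01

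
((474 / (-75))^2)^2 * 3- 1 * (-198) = 1946947638 / 390625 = 4984.19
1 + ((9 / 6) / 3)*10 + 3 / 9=19 / 3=6.33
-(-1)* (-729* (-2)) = 1458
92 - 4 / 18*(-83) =994 / 9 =110.44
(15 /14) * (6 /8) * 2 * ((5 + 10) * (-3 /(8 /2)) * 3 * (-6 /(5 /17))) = 61965 /56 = 1106.52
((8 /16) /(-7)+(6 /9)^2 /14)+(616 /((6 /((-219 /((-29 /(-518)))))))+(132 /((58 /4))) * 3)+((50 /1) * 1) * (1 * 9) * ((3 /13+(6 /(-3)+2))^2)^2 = -41909880214165 /104361894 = -401582.21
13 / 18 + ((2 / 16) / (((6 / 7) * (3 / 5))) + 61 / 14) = 5365 / 1008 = 5.32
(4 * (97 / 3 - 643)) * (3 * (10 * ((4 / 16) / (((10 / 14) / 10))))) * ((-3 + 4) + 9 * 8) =-18723040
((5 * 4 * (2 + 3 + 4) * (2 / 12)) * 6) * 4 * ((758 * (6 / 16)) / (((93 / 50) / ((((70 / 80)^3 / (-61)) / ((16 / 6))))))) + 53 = -387425699 / 968192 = -400.15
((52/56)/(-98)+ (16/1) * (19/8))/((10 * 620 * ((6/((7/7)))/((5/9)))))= 52123/91869120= 0.00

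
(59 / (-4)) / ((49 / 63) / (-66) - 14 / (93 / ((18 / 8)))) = 543213 / 12908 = 42.08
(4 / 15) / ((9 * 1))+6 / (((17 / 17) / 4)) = 3244 / 135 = 24.03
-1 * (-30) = 30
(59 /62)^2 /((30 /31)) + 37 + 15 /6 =150421 /3720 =40.44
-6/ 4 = -3/ 2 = -1.50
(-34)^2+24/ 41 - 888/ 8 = 42869/ 41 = 1045.59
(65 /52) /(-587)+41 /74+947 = 82319521 /86876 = 947.55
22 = 22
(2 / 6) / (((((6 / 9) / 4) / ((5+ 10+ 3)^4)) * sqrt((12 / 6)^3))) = 52488 * sqrt(2) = 74229.24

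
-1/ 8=-0.12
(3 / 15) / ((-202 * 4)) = -1 / 4040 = -0.00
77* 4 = 308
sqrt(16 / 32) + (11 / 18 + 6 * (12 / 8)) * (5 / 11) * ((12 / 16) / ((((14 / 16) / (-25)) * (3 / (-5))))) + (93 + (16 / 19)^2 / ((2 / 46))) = sqrt(2) / 2 + 66379598 / 250173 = 266.04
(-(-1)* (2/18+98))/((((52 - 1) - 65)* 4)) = -883/504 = -1.75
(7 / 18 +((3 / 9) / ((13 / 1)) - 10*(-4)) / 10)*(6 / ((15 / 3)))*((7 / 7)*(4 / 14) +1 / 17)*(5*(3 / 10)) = 15047 / 5525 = 2.72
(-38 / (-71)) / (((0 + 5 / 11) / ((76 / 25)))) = 31768 / 8875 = 3.58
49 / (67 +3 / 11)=0.73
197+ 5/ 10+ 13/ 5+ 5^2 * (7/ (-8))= 7129/ 40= 178.22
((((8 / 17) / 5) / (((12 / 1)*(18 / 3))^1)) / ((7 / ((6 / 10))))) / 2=1 / 17850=0.00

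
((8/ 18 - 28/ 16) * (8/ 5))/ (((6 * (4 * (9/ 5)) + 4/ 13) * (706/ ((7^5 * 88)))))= -32274242/ 320877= -100.58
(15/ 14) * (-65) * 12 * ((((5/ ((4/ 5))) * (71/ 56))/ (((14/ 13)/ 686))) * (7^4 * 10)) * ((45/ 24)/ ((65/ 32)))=-186985378125/ 2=-93492689062.50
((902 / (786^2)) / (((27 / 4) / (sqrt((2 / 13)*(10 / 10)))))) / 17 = 902*sqrt(26) / 921597183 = 0.00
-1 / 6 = -0.17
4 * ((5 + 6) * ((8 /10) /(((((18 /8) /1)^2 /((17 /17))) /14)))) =39424 /405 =97.34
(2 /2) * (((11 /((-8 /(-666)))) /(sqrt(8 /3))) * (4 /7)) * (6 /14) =10989 * sqrt(6) /196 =137.33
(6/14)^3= 27/343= 0.08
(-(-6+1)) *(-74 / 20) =-37 / 2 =-18.50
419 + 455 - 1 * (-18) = 892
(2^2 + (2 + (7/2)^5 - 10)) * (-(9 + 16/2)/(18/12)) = -283543/48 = -5907.15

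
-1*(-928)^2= -861184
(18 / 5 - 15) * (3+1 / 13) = -456 / 13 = -35.08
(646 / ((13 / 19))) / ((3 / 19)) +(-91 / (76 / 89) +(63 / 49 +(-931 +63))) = 5006.36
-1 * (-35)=35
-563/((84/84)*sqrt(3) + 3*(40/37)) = -833240/3431 + 770747*sqrt(3)/10293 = -113.16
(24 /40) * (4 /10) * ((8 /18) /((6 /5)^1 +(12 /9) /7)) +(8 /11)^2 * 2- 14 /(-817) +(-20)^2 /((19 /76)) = 57774044546 /36082805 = 1601.15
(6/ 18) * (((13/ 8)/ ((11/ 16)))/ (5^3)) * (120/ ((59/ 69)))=14352/ 16225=0.88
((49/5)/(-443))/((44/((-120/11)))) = 294/53603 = 0.01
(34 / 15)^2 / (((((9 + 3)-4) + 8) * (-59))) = -289 / 53100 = -0.01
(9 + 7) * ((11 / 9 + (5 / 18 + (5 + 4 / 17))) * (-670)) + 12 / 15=-6137132 / 85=-72201.55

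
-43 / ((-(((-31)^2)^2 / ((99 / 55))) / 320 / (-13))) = -321984 / 923521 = -0.35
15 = 15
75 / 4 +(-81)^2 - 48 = 26127 / 4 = 6531.75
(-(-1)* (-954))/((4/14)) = -3339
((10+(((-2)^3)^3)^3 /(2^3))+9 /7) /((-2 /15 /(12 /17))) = 10569638970 /119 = 88820495.55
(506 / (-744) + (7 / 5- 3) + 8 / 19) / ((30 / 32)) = -262796 / 132525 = -1.98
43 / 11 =3.91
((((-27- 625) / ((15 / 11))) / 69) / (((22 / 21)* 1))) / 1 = -6.61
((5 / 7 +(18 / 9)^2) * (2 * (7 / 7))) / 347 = 66 / 2429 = 0.03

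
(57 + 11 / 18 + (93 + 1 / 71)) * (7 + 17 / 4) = 962495 / 568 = 1694.53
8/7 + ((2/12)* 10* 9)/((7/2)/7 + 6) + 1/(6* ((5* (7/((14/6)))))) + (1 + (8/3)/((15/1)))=37997/8190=4.64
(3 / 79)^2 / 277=9 / 1728757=0.00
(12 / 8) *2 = 3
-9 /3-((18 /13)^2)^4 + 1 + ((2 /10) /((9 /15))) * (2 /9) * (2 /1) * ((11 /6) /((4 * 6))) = -12288209163565 /792890260812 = -15.50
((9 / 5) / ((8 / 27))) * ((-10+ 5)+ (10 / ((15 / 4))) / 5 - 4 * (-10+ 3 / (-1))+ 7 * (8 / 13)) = 818829 / 2600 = 314.93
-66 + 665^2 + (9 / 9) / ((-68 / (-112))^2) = 127784735 / 289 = 442161.71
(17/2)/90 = 17/180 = 0.09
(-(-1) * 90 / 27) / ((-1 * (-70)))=1 / 21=0.05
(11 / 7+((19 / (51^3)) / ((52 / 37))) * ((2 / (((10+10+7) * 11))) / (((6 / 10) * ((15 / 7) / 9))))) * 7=11267675689 / 1024331022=11.00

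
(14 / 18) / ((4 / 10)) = 35 / 18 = 1.94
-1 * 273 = -273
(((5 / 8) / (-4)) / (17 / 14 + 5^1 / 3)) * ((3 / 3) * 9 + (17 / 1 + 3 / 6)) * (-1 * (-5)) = -7.19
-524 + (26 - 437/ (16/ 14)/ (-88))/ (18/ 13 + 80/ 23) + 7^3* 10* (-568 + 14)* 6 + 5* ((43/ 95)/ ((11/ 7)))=-20159176330647/ 1768064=-11401836.32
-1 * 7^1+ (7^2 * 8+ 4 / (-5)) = 1921 / 5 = 384.20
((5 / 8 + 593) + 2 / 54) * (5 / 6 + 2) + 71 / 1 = 2271943 / 1296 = 1753.04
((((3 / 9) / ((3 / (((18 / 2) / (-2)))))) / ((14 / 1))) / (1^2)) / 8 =-1 / 224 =-0.00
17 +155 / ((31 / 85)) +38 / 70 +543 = 34494 / 35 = 985.54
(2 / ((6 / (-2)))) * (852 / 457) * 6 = -7.46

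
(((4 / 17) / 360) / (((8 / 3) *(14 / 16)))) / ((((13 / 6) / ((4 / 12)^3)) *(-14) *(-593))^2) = 1 / 842064592553730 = 0.00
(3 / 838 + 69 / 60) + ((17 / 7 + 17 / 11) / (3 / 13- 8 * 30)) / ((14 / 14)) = 762277121 / 670425140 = 1.14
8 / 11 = 0.73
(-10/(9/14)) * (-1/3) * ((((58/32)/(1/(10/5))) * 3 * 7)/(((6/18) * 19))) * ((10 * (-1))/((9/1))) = -35525/513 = -69.25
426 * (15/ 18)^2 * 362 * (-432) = -46263600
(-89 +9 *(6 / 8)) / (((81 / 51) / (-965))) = 5397245 / 108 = 49974.49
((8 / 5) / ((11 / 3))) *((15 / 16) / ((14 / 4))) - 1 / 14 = 1 / 22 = 0.05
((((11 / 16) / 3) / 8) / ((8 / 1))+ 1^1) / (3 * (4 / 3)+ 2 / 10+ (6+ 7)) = 15415 / 264192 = 0.06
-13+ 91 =78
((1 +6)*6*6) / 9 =28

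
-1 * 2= -2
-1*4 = -4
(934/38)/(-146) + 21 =20.83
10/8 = 5/4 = 1.25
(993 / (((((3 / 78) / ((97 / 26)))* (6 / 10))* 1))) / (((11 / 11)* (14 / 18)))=1444815 / 7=206402.14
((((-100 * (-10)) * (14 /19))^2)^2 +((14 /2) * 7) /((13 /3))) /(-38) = -499408000019157187 /64378574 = -7757363498.28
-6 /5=-1.20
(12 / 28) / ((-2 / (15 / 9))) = -5 / 14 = -0.36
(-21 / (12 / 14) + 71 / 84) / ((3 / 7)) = -1987 / 36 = -55.19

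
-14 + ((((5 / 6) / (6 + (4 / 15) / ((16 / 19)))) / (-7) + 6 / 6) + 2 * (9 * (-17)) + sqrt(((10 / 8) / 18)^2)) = -60924439 / 191016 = -318.95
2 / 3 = 0.67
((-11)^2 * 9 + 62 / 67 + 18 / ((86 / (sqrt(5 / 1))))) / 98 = 9 * sqrt(5) / 4214 + 73025 / 6566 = 11.13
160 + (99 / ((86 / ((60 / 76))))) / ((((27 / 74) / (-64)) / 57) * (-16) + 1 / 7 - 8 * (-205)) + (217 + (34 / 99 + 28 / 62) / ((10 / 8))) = 377.64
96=96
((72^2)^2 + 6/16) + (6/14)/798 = 200156482285/7448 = 26873856.38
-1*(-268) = 268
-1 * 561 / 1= -561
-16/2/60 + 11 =163/15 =10.87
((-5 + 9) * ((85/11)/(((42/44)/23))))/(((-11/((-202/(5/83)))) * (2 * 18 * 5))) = 13111012/10395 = 1261.28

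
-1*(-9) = 9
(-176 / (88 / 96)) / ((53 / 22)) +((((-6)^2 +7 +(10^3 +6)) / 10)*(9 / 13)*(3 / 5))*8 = 4631676 / 17225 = 268.89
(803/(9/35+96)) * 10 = 281050/3369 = 83.42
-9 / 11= -0.82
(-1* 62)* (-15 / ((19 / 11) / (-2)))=-20460 / 19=-1076.84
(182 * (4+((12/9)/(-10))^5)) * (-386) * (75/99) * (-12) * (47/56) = 716374677928/334125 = 2144031.96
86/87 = 0.99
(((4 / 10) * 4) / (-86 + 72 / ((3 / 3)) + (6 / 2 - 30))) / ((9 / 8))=-0.03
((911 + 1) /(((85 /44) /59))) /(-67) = -2367552 /5695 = -415.72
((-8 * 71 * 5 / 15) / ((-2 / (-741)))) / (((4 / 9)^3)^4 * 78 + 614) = -3301977854178198 / 28902174003697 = -114.25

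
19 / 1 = 19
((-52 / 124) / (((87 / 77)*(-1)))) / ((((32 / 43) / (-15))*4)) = -215215 / 115072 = -1.87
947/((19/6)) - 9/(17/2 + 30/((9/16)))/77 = 162316668/542773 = 299.05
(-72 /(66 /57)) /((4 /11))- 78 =-249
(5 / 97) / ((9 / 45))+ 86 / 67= 10017 / 6499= 1.54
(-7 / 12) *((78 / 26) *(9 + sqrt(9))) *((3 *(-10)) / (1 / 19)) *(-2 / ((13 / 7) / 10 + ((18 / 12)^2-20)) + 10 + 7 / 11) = 128680.27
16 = 16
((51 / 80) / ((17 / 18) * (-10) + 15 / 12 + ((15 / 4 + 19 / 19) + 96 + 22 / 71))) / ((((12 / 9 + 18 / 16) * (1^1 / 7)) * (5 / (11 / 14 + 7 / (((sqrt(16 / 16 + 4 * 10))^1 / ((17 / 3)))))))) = 1075437 / 350111900 + 27146637 * sqrt(41) / 7177293950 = 0.03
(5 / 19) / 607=5 / 11533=0.00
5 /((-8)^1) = -5 /8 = -0.62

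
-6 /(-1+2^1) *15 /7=-90 /7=-12.86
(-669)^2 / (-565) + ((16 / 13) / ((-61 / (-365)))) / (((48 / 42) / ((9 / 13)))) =-4587921999 / 5824585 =-787.68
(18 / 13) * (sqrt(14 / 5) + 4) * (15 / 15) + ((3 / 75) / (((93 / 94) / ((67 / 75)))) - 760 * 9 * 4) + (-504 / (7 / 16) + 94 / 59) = -3812396598184 / 133745625 + 18 * sqrt(70) / 65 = -28502.52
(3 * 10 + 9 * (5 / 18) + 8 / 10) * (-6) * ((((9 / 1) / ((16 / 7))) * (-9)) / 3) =188811 / 80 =2360.14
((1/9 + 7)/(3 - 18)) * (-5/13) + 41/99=2303/3861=0.60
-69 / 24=-23 / 8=-2.88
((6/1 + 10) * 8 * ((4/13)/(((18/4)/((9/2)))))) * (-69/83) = -35328/1079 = -32.74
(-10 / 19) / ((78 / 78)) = -10 / 19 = -0.53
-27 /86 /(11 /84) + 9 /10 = -7083 /4730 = -1.50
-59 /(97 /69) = -4071 /97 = -41.97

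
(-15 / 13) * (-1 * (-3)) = -3.46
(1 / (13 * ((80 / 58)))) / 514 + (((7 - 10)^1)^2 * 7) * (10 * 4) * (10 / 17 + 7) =86887382893 / 4543760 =19122.35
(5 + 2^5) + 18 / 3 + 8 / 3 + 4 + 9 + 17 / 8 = 1459 / 24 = 60.79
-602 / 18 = -301 / 9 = -33.44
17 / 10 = 1.70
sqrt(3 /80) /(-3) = -sqrt(15) /60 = -0.06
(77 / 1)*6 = 462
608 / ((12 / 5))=760 / 3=253.33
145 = 145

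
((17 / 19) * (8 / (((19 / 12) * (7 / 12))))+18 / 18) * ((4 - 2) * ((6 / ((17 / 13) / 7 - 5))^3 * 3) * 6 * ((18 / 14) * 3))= -2353.57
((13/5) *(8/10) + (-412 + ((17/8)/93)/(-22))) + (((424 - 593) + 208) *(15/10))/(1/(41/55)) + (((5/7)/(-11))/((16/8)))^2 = -80793091111/220558800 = -366.31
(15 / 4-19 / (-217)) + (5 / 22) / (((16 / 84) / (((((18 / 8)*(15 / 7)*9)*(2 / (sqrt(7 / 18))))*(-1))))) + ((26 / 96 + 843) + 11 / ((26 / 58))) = 118027957 / 135408-54675*sqrt(14) / 1232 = 705.60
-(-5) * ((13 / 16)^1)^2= 845 / 256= 3.30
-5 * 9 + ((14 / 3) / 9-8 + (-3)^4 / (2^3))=-9149 / 216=-42.36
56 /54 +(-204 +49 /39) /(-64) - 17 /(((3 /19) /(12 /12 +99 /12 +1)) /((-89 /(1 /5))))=11032043179 /22464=491098.79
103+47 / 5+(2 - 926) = -4058 / 5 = -811.60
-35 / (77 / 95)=-475 / 11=-43.18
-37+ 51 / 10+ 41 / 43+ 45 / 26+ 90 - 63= -6193 / 2795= -2.22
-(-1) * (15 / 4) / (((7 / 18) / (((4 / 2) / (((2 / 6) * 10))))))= 81 / 14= 5.79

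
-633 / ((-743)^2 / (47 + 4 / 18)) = -0.05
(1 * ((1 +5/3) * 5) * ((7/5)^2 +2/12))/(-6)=-638/135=-4.73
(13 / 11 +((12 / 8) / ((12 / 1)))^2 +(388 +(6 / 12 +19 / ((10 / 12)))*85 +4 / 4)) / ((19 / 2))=1668971 / 6688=249.55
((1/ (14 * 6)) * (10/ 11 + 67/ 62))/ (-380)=-1357/ 21769440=-0.00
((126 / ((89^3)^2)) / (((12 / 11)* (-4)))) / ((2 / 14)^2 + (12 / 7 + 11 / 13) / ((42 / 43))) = -441441 / 20072080379332868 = -0.00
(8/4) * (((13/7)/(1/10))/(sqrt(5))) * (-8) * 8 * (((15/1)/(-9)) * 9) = 49920 * sqrt(5)/7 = 15946.36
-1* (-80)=80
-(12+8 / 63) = -764 / 63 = -12.13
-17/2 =-8.50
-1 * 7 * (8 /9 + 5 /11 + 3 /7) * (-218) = 267704 /99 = 2704.08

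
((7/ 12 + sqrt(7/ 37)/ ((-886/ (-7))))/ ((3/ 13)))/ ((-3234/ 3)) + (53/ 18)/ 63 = 2215/ 49896 -13*sqrt(259)/ 15145284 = 0.04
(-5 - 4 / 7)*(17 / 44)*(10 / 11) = -3315 / 1694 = -1.96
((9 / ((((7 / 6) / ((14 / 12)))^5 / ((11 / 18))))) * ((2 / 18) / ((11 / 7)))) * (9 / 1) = 7 / 2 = 3.50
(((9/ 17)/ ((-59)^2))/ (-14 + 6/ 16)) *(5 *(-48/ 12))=1440/ 6450293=0.00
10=10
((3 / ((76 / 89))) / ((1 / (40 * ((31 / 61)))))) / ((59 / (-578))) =-47841060 / 68381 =-699.63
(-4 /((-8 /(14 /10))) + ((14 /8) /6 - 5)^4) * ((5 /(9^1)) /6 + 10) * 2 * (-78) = -1156835995757 /1492992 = -774844.07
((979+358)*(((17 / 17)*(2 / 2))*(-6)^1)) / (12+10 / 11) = -44121 / 71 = -621.42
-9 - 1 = -10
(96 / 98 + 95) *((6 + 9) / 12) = 23515 / 196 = 119.97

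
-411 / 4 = -102.75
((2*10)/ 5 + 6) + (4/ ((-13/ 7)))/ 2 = 116/ 13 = 8.92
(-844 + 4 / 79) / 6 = -11112 / 79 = -140.66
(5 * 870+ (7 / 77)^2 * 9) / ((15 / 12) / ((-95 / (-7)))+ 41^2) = 40003284 / 15459323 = 2.59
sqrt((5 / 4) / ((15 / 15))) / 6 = sqrt(5) / 12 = 0.19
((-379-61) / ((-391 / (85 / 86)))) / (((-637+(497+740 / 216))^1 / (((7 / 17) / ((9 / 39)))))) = -72072 / 4959835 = -0.01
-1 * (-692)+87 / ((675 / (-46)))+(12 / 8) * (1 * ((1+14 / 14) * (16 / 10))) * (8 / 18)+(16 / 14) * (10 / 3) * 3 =1101922 / 1575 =699.63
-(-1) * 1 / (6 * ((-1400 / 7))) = -1 / 1200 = -0.00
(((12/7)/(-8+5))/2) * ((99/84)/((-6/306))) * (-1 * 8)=-6732/49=-137.39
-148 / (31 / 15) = -2220 / 31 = -71.61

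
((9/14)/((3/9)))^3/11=19683/30184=0.65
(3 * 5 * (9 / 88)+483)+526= 88927 / 88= 1010.53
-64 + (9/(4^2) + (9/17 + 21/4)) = -15683/272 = -57.66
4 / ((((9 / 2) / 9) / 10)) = 80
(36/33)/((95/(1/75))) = 4/26125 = 0.00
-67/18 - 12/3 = -139/18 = -7.72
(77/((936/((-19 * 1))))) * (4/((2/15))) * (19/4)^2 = -2640715/2496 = -1057.98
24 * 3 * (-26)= -1872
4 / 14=0.29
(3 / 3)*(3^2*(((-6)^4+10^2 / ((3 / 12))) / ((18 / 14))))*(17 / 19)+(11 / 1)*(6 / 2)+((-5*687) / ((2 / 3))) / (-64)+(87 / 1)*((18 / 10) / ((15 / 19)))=664798363 / 60800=10934.18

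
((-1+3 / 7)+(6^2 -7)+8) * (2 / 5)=102 / 7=14.57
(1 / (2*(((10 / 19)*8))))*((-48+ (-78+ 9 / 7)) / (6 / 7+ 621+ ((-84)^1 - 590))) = 0.28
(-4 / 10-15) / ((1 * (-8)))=77 / 40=1.92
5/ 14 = 0.36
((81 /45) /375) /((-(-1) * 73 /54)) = 162 /45625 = 0.00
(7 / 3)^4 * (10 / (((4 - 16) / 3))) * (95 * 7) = -7983325 / 162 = -49279.78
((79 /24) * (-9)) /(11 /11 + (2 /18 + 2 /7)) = -14931 /704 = -21.21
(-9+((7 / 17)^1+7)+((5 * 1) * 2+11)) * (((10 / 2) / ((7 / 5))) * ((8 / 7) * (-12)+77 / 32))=-614625 / 784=-783.96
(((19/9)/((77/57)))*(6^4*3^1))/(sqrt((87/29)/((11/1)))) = 155952*sqrt(33)/77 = 11634.75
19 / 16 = 1.19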